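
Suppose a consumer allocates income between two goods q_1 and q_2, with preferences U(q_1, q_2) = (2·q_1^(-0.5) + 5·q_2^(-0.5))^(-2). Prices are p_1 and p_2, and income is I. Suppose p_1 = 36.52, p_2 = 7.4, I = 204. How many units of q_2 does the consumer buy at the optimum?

From the CES first-order condition, (2/5)·(q_2/q_1)^(1.5) = p_1/p_2.
Hence q_2/q_1 = ((5/2)·p_1/p_2)^(1/(1.5)), i.e. raised to the 2/3 power.
Substitute q_2 = (q_2/q_1)·q_1 into the budget: q_1* = I/(p_1 + p_2·(q_2/q_1)).
Numerically q_2/q_1 = 5.339403, so q_1* = 204/(36.52 + 7.4·5.339403) = 2.6831 and q_2* = 5.339403·2.6831 = 14.3261.

q_2* = 14.3261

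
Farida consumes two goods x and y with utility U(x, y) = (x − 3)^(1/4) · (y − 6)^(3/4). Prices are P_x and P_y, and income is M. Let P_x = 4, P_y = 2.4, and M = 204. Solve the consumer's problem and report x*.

This is Cobb-Douglas in (x−3, y−6): tangency gives 0.25·P_y·(y−6) = 0.75·P_x·(x−3).
Substituting into the budget: x* = 3 + 0.25·(M − 3·P_x − 6·P_y)/P_x, and y* = 6 + 0.75·(…)/P_y.
Discretionary income = 204 − 3·4 − 6·2.4 = 177.6; x* = 3 + 0.25·177.6/4 = 14.1.

x* = 14.1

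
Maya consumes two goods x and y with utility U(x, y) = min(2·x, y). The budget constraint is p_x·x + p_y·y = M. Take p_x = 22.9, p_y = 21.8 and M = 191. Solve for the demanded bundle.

x* = 2.8722, y* = 5.7444

Demand: x*(p_x,p_y,M) = M/(p_x + 2·p_y), y* = 2·M/(p_x + 2·p_y).
Here 22.9 + 2·21.8 = 66.5, giving x* = 2.8722 and y* = 5.7444.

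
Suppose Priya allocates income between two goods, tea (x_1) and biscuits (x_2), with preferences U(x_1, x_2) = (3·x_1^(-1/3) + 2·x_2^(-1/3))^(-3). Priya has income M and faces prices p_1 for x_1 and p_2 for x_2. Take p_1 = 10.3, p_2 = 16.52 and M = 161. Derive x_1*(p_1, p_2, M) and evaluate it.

x_1* = 8.5403

Numerically x_2/x_1 = 0.517669, so x_1* = 161/(10.3 + 16.52·0.517669) = 8.5403.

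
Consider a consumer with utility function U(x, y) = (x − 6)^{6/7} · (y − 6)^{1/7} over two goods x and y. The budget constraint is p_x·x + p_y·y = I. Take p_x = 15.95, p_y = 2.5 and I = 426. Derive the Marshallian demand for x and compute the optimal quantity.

x* = 22.944

MRS = 6·(y−6)/(x−6). Tangency with p_x/p_y gives y−6 = (1/6)·(p_x/p_y)·(x−6).
Substituting into the budget: x* = 6 + 6/7·(I − 6·p_x − 6·p_y)/p_x, and y* = 6 + 1/7·(…)/p_y.
Discretionary income = 426 − 6·15.95 − 6·2.5 = 315.3; x* = 6 + 6/7·315.3/15.95 = 22.944.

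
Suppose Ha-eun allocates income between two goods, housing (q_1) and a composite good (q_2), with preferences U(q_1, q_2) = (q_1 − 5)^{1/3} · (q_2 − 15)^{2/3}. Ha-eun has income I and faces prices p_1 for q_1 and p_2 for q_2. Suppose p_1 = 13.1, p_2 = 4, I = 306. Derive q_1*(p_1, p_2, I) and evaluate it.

Discretionary income = 306 − 5·13.1 − 15·4 = 180.5; q_1* = 5 + 1/3·180.5/13.1 = 9.5929.

q_1* = 9.5929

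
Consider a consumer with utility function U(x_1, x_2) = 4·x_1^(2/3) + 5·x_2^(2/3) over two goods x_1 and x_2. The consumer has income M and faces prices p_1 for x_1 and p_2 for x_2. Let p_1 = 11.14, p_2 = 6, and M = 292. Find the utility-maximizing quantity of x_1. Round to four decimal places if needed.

x_1* = 3.3897

From the CES first-order condition, (4/5)·(x_2/x_1)^(1/3) = p_1/p_2.
Solve for the ratio: x_2/x_1 = [(5/4)·p_1/p_2]^(3).
With the ratio pinned down, the budget gives x_1* = M/(p_1 + p_2·(x_2/x_1)) and x_2* = (x_2/x_1)·x_1*.
Numerically x_2/x_1 = 12.500629, so x_1* = 292/(11.14 + 6·12.500629) = 3.3897.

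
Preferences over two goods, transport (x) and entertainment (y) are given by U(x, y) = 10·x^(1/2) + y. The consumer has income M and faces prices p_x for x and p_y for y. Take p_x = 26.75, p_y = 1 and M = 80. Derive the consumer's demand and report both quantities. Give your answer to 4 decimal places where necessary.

x* = 0.0349, y* = 79.0654

Plugging in: x* = (5·1/26.75)² = 0.0349, y* = 79.0654.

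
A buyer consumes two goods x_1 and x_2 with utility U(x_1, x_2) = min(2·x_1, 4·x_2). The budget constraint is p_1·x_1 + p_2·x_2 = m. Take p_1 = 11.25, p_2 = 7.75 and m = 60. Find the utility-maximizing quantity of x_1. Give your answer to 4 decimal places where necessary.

x_1* = 3.9669

Here 4·11.25 + 2·7.75 = 60.5, giving x_1* = 3.9669.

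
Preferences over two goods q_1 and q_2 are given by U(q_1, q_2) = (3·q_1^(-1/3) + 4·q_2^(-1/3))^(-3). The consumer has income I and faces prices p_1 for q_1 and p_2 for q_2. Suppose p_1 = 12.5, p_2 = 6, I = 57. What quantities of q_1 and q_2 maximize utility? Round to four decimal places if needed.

q_1* = 2.2432, q_2* = 4.8266

MRS = MU_q_1/MU_q_2 = (3/4)·(q_2/q_1)^(4/3). Set equal to p_1/p_2.
Solve for the ratio: q_2/q_1 = [(4/3)·p_1/p_2]^(0.75).
Substitute q_2 = (q_2/q_1)·q_1 into the budget: q_1* = I/(p_1 + p_2·(q_2/q_1)).
Numerically q_2/q_1 = 2.151657, so q_1* = 57/(12.5 + 6·2.151657) = 2.2432 and q_2* = 2.151657·2.2432 = 4.8266.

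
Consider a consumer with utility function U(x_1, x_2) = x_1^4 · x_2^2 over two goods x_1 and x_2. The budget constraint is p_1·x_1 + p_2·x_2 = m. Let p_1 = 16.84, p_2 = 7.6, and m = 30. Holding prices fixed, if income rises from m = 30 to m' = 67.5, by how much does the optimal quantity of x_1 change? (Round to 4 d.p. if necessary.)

The MRS is 2·x_2/x_1. Set MRS = p_1/p_2.
So 4·p_2·x_2 = 2·p_1·x_1; combined with the budget, a share 2/3 of income goes to x_1.
Demand: x_1*(p_1,p_2,m) = 2/3·m/p_1 and x_2* = 1/3·m/p_2.
At p_1=16.84, p_2=7.6, m=30: x_1* = 2/3·30/16.84 = 1.1876.
At m' = 67.5: x_1* = 2.6722. Change: 2.6722 − 1.1876 = 1.4846.

Δx_1* = 1.4846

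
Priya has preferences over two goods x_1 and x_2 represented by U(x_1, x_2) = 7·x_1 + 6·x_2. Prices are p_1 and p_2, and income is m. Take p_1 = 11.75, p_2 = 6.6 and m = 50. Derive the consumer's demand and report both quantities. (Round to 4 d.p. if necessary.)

Linear utility — the consumer picks whichever good has higher MU/price: 7/11.75 = 0.5957 vs 6/6.6 = 0.9091.
x_2 gives more utility per dollar, so spend all income on x_2: x_2* = m/p_2, x_1* = 0.
Numerically: x_1* = 0, x_2* = 7.5758.

x_1* = 0, x_2* = 7.5758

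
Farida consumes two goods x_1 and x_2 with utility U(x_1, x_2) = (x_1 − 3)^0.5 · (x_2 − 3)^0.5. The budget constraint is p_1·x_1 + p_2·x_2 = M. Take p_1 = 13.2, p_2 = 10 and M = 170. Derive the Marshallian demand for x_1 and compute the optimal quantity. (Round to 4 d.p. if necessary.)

x_1* = 6.803

After buying the subsistence bundle (3, 3), a share 0.5 of the remaining income goes to x_1: x_1* = 3 + 0.5·(M − 3p_1 − 3p_2)/p_1.
Discretionary income = 170 − 3·13.2 − 3·10 = 100.4; x_1* = 3 + 0.5·100.4/13.2 = 6.803.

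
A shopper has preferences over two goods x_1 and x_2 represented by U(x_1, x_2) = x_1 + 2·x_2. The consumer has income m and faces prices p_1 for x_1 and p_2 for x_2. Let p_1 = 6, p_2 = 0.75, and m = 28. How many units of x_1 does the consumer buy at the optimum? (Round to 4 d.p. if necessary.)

Linear utility — the consumer picks whichever good has higher MU/price: 1/6 = 0.1667 vs 2/0.75 = 2.6667.
x_2 gives more utility per dollar, so spend all income on x_2: x_2* = m/p_2, x_1* = 0.
Numerically: x_1* = 0, x_2* = 37.3333.

x_1* = 0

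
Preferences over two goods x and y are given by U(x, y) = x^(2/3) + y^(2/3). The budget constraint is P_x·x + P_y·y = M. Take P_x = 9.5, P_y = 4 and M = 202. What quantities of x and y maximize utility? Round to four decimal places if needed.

MU_x ∝ x^(-1/3), MU_y ∝ y^(-1/3), so MRS = (y/x)^(1/3) = P_x/P_y.
Hence y/x = (P_x/P_y)^(1/(1/3)), i.e. raised to the 3 power.
With the ratio pinned down, the budget gives x* = M/(P_x + P_y·(y/x)) and y* = (y/x)·x*.
Numerically y/x = 13.396484, so x* = 202/(9.5 + 4·13.396484) = 3.202 and y* = 13.396484·3.202 = 42.8953.

x* = 3.202, y* = 42.8953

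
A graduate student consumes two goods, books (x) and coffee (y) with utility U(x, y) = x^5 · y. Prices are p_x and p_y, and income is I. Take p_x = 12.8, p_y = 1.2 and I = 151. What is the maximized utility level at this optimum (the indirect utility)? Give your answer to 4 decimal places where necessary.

V = 1925631.1773

MU_x/MU_y = (5·y)/(x); tangency sets this equal to p_x/p_y.
Rearranging, p_y·y = (1/5)·p_x·x. Substituting into the budget gives p_x·x·(1 + (1/5)) = I.
Demand: x*(p_x,p_y,I) = 5/6·I/p_x and y* = 1/6·I/p_y.
At p_x=12.8, p_y=1.2, I=151: x* = 5/6·151/12.8 = 9.8307, y* = 20.9722.
Utility at the optimum: U(9.8307, 20.9722) = 1925631.1773.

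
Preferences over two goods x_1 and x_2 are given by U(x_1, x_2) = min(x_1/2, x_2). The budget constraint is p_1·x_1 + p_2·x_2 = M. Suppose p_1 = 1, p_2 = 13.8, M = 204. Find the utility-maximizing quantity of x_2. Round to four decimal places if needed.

With perfect complements, no substitution: consume in ratio x_1:x_2 = 2:1.
Budget: p_1·x_1 + p_2·(1/2)·x_1 = M, so (2·p_1 + p_2)·x_1 = 2·M.
Demand: x_1*(p_1,p_2,M) = 2·M/(2·p_1 + p_2), x_2* = M/(2·p_1 + p_2).
Here 2·1 + 13.8 = 15.8, giving x_2* = 12.9114.

x_2* = 12.9114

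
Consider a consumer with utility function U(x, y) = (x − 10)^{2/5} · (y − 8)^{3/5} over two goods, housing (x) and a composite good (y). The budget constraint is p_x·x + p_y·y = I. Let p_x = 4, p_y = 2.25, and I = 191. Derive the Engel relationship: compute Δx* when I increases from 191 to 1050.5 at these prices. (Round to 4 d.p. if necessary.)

Δx* = 85.95

This is Cobb-Douglas in (x−10, y−8): tangency gives 0.4·p_y·(y−8) = 0.6·p_x·(x−10).
After buying the subsistence bundle (10, 8), a share 0.4 of the remaining income goes to x: x* = 10 + 0.4·(I − 10p_x − 8p_y)/p_x.
Discretionary income = 191 − 10·4 − 8·2.25 = 133; x* = 10 + 0.4·133/4 = 23.3.
At I' = 1050.5: x* = 109.25. Change: 109.25 − 23.3 = 85.95.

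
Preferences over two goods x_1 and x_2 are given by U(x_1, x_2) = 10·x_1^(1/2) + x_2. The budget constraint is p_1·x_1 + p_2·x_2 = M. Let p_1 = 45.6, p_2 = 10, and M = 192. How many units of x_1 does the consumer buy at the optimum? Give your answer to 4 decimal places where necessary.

x_1* = 1.2023

MU_x_1 = 5/√x_1, MU_x_2 = 1. Tangency: 5/√x_1 = p_1/p_2.
Thus x_1* = (5·p_2/p_1)² — independent of M — with the rest of income spent on x_2.
Plugging in: x_1* = (5·10/45.6)² = 1.2023.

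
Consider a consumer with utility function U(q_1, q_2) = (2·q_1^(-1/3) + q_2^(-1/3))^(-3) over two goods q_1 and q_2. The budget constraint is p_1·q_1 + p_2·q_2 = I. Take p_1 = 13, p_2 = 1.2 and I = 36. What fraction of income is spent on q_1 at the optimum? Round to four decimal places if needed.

From the CES first-order condition, 2·(q_2/q_1)^(4/3) = p_1/p_2.
Solve for the ratio: q_2/q_1 = [(1/2)·p_1/p_2]^(0.75).
With the ratio pinned down, the budget gives q_1* = I/(p_1 + p_2·(q_2/q_1)) and q_2* = (q_2/q_1)·q_1*.
Numerically q_2/q_1 = 3.550578, so q_1* = 36/(13 + 1.2·3.550578) = 2.0857 and q_2* = 3.550578·2.0857 = 7.4053.
Expenditure on q_1: 13·2.0857 = 27.1136; share = 0.7532.

share on q_1 = 0.7532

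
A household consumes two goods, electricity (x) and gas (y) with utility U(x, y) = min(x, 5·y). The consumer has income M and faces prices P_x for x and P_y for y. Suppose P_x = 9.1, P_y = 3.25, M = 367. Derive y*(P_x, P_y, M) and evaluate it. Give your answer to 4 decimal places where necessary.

y* = 7.5282

With perfect complements, no substitution: consume in ratio x:y = 5:1.
Budget: P_x·x + P_y·(1/5)·x = M, so (5·P_x + P_y)·x = 5·M.
Demand: x*(P_x,P_y,M) = 5·M/(5·P_x + P_y), y* = M/(5·P_x + P_y).
Here 5·9.1 + 3.25 = 48.75, giving y* = 7.5282.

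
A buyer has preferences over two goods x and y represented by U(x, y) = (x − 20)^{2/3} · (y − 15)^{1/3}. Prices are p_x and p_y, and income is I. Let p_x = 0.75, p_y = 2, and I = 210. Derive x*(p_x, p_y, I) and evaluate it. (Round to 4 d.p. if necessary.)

x* = 166.6667

MRS = 2·(y−15)/(x−20). Tangency with p_x/p_y gives y−15 = (1/2)·(p_x/p_y)·(x−20).
After buying the subsistence bundle (20, 15), a share 2/3 of the remaining income goes to x: x* = 20 + 2/3·(I − 20p_x − 15p_y)/p_x.
Discretionary income = 210 − 20·0.75 − 15·2 = 165; x* = 20 + 2/3·165/0.75 = 166.6667.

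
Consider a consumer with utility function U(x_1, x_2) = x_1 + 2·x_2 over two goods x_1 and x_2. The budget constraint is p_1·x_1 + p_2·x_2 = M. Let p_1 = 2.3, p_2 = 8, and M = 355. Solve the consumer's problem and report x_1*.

x_1* = 154.3478

Linear utility — the consumer picks whichever good has higher MU/price: 1/2.3 = 0.4348 vs 2/8 = 0.25.
x_1 gives more utility per dollar, so spend all income on x_1: x_1* = M/p_1, x_2* = 0.
Numerically: x_1* = 154.3478, x_2* = 0.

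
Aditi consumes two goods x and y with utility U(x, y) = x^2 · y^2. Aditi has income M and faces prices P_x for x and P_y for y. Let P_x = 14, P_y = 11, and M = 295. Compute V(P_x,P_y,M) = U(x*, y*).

MU_x/MU_y = (2·y)/(2·x); tangency sets this equal to P_x/P_y.
So 2·P_y·y = 2·P_x·x; combined with the budget, a share 0.5 of income goes to x.
Demand: x*(P_x,P_y,M) = 0.5·M/P_x and y* = 0.5·M/P_y.
At P_x=14, P_y=11, M=295: x* = 0.5·295/14 = 10.5357, y* = 13.4091.
Utility at the optimum: U(10.5357, 13.4091) = 19958.4422.

V = 19958.4422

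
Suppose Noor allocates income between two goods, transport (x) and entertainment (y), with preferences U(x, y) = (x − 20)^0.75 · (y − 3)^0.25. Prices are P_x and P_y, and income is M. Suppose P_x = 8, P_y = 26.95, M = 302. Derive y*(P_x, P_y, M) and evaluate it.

MRS = 3·(y−3)/(x−20). Tangency with P_x/P_y gives y−3 = (1/3)·(P_x/P_y)·(x−20).
After buying the subsistence bundle (20, 3), a share 0.75 of the remaining income goes to x: x* = 20 + 0.75·(M − 20P_x − 3P_y)/P_x.
Discretionary income = 302 − 20·8 − 3·26.95 = 61.15; y* = 3 + 0.25·61.15/26.95 = 3.5673.

y* = 3.5673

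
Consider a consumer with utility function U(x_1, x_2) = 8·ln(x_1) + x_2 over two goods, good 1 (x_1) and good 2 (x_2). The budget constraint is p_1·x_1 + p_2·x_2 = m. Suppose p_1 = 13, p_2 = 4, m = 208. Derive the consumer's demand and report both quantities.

x_1* = 2.4615, x_2* = 44

MU_x_1 = 8/x_1, MU_x_2 = 1. Tangency: 8/x_1 = p_1/p_2.
So x_1*(p_1,p_2) = 8·p_2/p_1, independent of income; and x_2* = (m − 8·p_2)/p_2.
At the given prices: x_1* = 8·4/13 = 2.4615, and x_2* = 44.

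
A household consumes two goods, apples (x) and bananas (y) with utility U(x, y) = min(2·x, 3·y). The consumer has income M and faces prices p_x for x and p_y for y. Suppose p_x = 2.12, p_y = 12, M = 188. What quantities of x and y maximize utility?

Leontief preferences: the optimum is at the kink where x/3 = y/2, i.e. y = (2/3)·x.
Budget: p_x·x + p_y·(2/3)·x = M, so (3·p_x + 2·p_y)·x = 3·M.
Demand: x*(p_x,p_y,M) = 3·M/(3·p_x + 2·p_y), y* = 2·M/(3·p_x + 2·p_y).
Here 3·2.12 + 2·12 = 30.36, giving x* = 18.5771 and y* = 12.3847.

x* = 18.5771, y* = 12.3847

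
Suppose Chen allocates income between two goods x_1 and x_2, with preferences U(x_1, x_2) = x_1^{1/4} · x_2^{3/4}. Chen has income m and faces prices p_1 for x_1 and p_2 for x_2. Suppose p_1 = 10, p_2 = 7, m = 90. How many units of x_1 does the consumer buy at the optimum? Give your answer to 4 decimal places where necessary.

The MRS is (1/3)·x_2/x_1. Set MRS = p_1/p_2.
So 0.25·p_2·x_2 = 0.75·p_1·x_1; combined with the budget, a share 0.25 of income goes to x_1.
Demand: x_1*(p_1,p_2,m) = 0.25·m/p_1 and x_2* = 0.75·m/p_2.
At p_1=10, p_2=7, m=90: x_1* = 0.25·90/10 = 2.25.

x_1* = 2.25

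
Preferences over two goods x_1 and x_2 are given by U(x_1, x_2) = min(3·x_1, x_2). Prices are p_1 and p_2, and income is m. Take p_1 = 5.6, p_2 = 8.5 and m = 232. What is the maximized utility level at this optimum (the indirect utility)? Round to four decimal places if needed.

Demand: x_1*(p_1,p_2,m) = m/(p_1 + 3·p_2), x_2* = 3·m/(p_1 + 3·p_2).
Here 5.6 + 3·8.5 = 31.1, giving x_1* = 7.4598 and x_2* = 22.3794.
Utility at the optimum: U(7.4598, 22.3794) = 22.3794.

V = 22.3794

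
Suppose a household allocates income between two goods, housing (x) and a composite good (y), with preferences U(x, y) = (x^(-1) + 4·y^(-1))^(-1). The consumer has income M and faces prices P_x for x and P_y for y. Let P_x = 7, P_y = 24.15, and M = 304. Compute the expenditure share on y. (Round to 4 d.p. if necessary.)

share on y = 0.7879

With the ratio pinned down, the budget gives x* = M/(P_x + P_y·(y/x)) and y* = (y/x)·x*.
Numerically y/x = 1.076764, so x* = 304/(7 + 24.15·1.076764) = 9.211 and y* = 1.076764·9.211 = 9.9181.
Expenditure on y: 24.15·9.9181 = 239.5227; share = 0.7879.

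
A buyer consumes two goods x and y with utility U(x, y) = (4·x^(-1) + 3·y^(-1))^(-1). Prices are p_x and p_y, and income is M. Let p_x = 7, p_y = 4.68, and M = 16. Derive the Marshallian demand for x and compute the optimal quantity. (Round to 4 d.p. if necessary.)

From the CES first-order condition, (4/3)·(y/x)^(2) = p_x/p_y.
Solve for the ratio: y/x = [(3/4)·p_x/p_y]^(0.5).
With the ratio pinned down, the budget gives x* = M/(p_x + p_y·(y/x)) and y* = (y/x)·x*.
Numerically y/x = 1.059148, so x* = 16/(7 + 4.68·1.059148) = 1.3381.

x* = 1.3381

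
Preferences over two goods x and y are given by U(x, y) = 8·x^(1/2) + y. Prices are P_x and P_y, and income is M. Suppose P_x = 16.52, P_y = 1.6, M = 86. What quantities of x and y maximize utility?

x* = 0.1501, y* = 52.2004

Set MRS = P_x/P_y: 4·x^(−1/2) = P_x/P_y.
Thus x* = (4·P_y/P_x)² — independent of M — with the rest of income spent on y.
Plugging in: x* = (4·1.6/16.52)² = 0.1501, y* = 52.2004.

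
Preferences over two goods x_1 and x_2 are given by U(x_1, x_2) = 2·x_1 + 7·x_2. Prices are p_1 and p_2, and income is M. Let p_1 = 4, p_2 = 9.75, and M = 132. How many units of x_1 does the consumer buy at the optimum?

x_1* = 0

x_2 gives more utility per dollar, so spend all income on x_2: x_2* = M/p_2, x_1* = 0.
Numerically: x_1* = 0, x_2* = 13.5385.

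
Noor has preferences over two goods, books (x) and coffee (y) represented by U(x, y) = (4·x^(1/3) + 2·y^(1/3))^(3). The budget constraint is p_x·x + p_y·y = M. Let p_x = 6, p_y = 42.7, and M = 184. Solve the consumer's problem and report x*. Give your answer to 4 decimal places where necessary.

From the CES first-order condition, 2·(y/x)^(2/3) = p_x/p_y.
Solve for the ratio: y/x = [(1/2)·p_x/p_y]^(1.5).
With the ratio pinned down, the budget gives x* = M/(p_x + p_y·(y/x)) and y* = (y/x)·x*.
Numerically y/x = 0.018623, so x* = 184/(6 + 42.7·0.018623) = 27.078.

x* = 27.078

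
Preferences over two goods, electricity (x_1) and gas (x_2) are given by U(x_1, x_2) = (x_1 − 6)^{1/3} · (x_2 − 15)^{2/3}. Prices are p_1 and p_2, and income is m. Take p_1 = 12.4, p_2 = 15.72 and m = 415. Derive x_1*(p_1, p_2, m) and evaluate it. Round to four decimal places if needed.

This is Cobb-Douglas in (x_1−6, x_2−15): tangency gives 1/3·p_2·(x_2−15) = 2/3·p_1·(x_1−6).
After buying the subsistence bundle (6, 15), a share 1/3 of the remaining income goes to x_1: x_1* = 6 + 1/3·(m − 6p_1 − 15p_2)/p_1.
Discretionary income = 415 − 6·12.4 − 15·15.72 = 104.8; x_1* = 6 + 1/3·104.8/12.4 = 8.8172.

x_1* = 8.8172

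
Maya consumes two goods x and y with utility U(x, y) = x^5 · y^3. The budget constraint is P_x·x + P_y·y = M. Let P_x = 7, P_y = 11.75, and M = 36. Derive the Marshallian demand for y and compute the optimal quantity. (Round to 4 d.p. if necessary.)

Demand: x*(P_x,P_y,M) = 0.625·M/P_x and y* = 0.375·M/P_y.
At P_x=7, P_y=11.75, M=36: y* = 0.375·36/11.75 = 1.1489.

y* = 1.1489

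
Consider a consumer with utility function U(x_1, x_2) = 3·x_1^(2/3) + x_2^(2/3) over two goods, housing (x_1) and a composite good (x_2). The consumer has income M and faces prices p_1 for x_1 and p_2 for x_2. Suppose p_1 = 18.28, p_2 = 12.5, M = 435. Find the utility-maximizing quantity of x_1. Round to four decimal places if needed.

x_1* = 22.05

MRS = MU_x_1/MU_x_2 = 3·(x_2/x_1)^(1/3). Set equal to p_1/p_2.
Solve for the ratio: x_2/x_1 = [(1/3)·p_1/p_2]^(3).
With the ratio pinned down, the budget gives x_1* = M/(p_1 + p_2·(x_2/x_1)) and x_2* = (x_2/x_1)·x_1*.
Numerically x_2/x_1 = 0.115834, so x_1* = 435/(18.28 + 12.5·0.115834) = 22.05.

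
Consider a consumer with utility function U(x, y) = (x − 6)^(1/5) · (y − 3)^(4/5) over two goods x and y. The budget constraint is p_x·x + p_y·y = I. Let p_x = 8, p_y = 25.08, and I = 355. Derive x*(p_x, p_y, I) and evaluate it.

This is Cobb-Douglas in (x−6, y−3): tangency gives 0.2·p_y·(y−3) = 0.8·p_x·(x−6).
After buying the subsistence bundle (6, 3), a share 0.2 of the remaining income goes to x: x* = 6 + 0.2·(I − 6p_x − 3p_y)/p_x.
Discretionary income = 355 − 6·8 − 3·25.08 = 231.76; x* = 6 + 0.2·231.76/8 = 11.794.

x* = 11.794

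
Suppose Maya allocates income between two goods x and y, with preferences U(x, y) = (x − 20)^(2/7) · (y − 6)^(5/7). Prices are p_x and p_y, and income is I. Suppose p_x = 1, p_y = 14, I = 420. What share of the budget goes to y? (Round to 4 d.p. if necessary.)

share on y = 0.7374

Substituting into the budget: x* = 20 + 2/7·(I − 20·p_x − 6·p_y)/p_x, and y* = 6 + 5/7·(…)/p_y.
Discretionary income = 420 − 20·1 − 6·14 = 316; x* = 20 + 2/7·316/1 = 110.2857; y* = 6 + 5/7·316/14 = 22.1224.
Expenditure on y: 14·22.1224 = 309.7143; share = 0.7374.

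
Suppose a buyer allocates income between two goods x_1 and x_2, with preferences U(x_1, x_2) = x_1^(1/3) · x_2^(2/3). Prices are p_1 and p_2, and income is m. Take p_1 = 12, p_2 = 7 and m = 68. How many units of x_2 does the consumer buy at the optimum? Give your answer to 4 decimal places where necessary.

x_2* = 6.4762

MU_x_1/MU_x_2 = (1/3·x_2)/(2/3·x_1); tangency sets this equal to p_1/p_2.
So 1/3·p_2·x_2 = 2/3·p_1·x_1; combined with the budget, a share 1/3 of income goes to x_1.
Demand: x_1*(p_1,p_2,m) = 1/3·m/p_1 and x_2* = 2/3·m/p_2.
At p_1=12, p_2=7, m=68: x_2* = 2/3·68/7 = 6.4762.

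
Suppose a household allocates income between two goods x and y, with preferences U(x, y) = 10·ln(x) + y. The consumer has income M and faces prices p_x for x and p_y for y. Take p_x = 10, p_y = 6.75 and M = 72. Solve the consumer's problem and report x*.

x* = 6.75

MU_x = 10/x, MU_y = 1. Tangency: 10/x = p_x/p_y.
So x*(p_x,p_y) = 10·p_y/p_x, independent of income; and y* = (M − 10·p_y)/p_y.
At the given prices: x* = 10·6.75/10 = 6.75.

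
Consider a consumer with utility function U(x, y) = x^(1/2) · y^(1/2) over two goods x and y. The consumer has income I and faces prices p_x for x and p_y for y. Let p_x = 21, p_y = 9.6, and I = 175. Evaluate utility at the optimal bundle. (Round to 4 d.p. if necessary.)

MU_x/MU_y = (0.5·y)/(0.5·x); tangency sets this equal to p_x/p_y.
So 0.5·p_y·y = 0.5·p_x·x; combined with the budget, a share 0.5 of income goes to x.
Demand: x*(p_x,p_y,I) = 0.5·I/p_x and y* = 0.5·I/p_y.
At p_x=21, p_y=9.6, I=175: x* = 0.5·175/21 = 4.1667, y* = 9.1146.
Utility at the optimum: U(4.1667, 9.1146) = 6.1626.

V = 6.1626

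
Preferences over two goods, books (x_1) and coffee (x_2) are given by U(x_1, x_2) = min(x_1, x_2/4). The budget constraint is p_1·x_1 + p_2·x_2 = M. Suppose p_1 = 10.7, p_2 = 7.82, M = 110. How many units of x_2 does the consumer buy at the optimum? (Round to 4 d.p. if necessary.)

Here 10.7 + 4·7.82 = 41.98, giving x_2* = 10.4812.

x_2* = 10.4812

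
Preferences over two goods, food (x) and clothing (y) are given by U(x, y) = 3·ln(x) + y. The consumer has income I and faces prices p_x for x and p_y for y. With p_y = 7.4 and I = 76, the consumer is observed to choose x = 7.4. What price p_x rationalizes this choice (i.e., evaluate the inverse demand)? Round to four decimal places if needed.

Set MRS = p_x/p_y: (3/x)/1 = p_x/p_y.
So x*(p_x,p_y) = 3·p_y/p_x, independent of income; and y* = (I − 3·p_y)/p_y.
Set x* = 7.4 in the demand function and solve for p_x: p_x = 3.

p_x = 3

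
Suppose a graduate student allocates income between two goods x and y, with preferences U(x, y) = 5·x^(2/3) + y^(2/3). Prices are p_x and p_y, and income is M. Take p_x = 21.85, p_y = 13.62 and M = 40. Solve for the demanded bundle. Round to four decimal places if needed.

x* = 1.7937, y* = 0.0592

MRS = MU_x/MU_y = 5·(y/x)^(1/3). Set equal to p_x/p_y.
Hence y/x = ((1/5)·p_x/p_y)^(1/(1/3)), i.e. raised to the 3 power.
With the ratio pinned down, the budget gives x* = M/(p_x + p_y·(y/x)) and y* = (y/x)·x*.
Numerically y/x = 0.03303, so x* = 40/(21.85 + 13.62·0.03303) = 1.7937 and y* = 0.03303·1.7937 = 0.0592.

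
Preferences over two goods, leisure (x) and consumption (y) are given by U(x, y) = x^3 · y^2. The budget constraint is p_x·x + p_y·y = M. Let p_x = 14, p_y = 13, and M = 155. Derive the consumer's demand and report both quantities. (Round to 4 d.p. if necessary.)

At p_x=14, p_y=13, M=155: x* = 0.6·155/14 = 6.6429, y* = 4.7692.

x* = 6.6429, y* = 4.7692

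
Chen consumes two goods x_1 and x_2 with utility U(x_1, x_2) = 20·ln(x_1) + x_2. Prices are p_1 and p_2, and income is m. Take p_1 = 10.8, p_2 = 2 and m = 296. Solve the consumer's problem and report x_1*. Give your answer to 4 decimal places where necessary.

x_1* = 3.7037

Set MRS = p_1/p_2: (20/x_1)/1 = p_1/p_2.
So x_1*(p_1,p_2) = 20·p_2/p_1, independent of income; and x_2* = (m − 20·p_2)/p_2.
At the given prices: x_1* = 20·2/10.8 = 3.7037.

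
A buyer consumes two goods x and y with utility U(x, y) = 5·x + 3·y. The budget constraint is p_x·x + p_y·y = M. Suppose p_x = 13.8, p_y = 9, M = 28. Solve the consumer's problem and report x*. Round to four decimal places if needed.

Perfect substitutes: compare marginal utility per dollar. 5/p_x vs 3/p_y → 0.3623 vs 0.3333.
x gives more utility per dollar, so spend all income on x: x* = M/p_x, y* = 0.
Numerically: x* = 2.029, y* = 0.

x* = 2.029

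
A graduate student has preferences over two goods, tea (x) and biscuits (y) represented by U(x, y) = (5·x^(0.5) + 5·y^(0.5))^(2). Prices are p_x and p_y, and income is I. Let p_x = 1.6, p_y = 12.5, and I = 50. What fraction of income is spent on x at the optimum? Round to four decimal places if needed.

MRS = MU_x/MU_y = (y/x)^(0.5). Set equal to p_x/p_y.
Hence y/x = (p_x/p_y)^(1/(0.5)), i.e. raised to the 2 power.
Substitute y = (y/x)·x into the budget: x* = I/(p_x + p_y·(y/x)).
Numerically y/x = 0.016384, so x* = 50/(1.6 + 12.5·0.016384) = 27.7039 and y* = 0.016384·27.7039 = 0.4539.
Expenditure on x: 1.6·27.7039 = 44.3262; share = 0.8865.

share on x = 0.8865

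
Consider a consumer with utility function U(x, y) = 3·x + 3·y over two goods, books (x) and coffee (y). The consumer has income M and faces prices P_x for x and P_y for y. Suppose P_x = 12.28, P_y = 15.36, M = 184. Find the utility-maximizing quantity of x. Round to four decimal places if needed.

x* = 14.9837

Linear utility — the consumer picks whichever good has higher MU/price: 3/12.28 = 0.2443 vs 3/15.36 = 0.1953.
x gives more utility per dollar, so spend all income on x: x* = M/P_x, y* = 0.
Numerically: x* = 14.9837, y* = 0.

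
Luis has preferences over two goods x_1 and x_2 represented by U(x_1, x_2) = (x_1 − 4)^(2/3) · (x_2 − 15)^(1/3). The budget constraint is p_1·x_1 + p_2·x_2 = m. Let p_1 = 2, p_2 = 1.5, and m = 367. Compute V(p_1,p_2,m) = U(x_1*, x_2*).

V = 97.9866

Let x_1' = x_1−4, x_2' = x_2−15. MRS = 2·x_2'/x_1' = p_1/p_2.
After buying the subsistence bundle (4, 15), a share 2/3 of the remaining income goes to x_1: x_1* = 4 + 2/3·(m − 4p_1 − 15p_2)/p_1.
Discretionary income = 367 − 4·2 − 15·1.5 = 336.5; x_1* = 4 + 2/3·336.5/2 = 116.1667; x_2* = 15 + 1/3·336.5/1.5 = 89.7778.
Utility at the optimum: U(116.1667, 89.7778) = 97.9866.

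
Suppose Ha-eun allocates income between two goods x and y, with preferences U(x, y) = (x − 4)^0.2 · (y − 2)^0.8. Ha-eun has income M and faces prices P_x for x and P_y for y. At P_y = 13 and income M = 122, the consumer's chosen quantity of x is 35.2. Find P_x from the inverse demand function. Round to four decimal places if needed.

P_x = 0.6

This is Cobb-Douglas in (x−4, y−2): tangency gives 0.2·P_y·(y−2) = 0.8·P_x·(x−4).
Substituting into the budget: x* = 4 + 0.2·(M − 4·P_x − 2·P_y)/P_x, and y* = 2 + 0.8·(…)/P_y.
Set x* = 35.2 in the demand function and solve for P_x: P_x = 0.6.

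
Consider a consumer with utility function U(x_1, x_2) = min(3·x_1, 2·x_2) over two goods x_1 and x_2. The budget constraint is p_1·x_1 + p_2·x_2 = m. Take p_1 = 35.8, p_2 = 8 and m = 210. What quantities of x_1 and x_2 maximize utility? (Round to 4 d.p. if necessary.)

x_1* = 4.3933, x_2* = 6.59

Demand: x_1*(p_1,p_2,m) = 2·m/(2·p_1 + 3·p_2), x_2* = 3·m/(2·p_1 + 3·p_2).
Here 2·35.8 + 3·8 = 95.6, giving x_1* = 4.3933 and x_2* = 6.59.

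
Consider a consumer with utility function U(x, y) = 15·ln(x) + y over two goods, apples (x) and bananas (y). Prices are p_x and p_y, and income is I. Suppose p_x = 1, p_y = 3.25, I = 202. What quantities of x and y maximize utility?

MU_x = 15/x, MU_y = 1. Tangency: 15/x = p_x/p_y.
So x*(p_x,p_y) = 15·p_y/p_x, independent of income; and y* = (I − 15·p_y)/p_y.
At the given prices: x* = 15·3.25/1 = 48.75, and y* = 47.1538.

x* = 48.75, y* = 47.1538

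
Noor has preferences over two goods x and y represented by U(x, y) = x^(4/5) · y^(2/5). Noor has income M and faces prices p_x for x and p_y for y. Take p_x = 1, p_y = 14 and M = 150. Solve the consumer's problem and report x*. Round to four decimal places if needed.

x* = 100

MU_x/MU_y = (0.8·y)/(0.4·x); tangency sets this equal to p_x/p_y.
So 0.8·p_y·y = 0.4·p_x·x; combined with the budget, a share 2/3 of income goes to x.
Demand: x*(p_x,p_y,M) = 2/3·M/p_x and y* = 1/3·M/p_y.
At p_x=1, p_y=14, M=150: x* = 2/3·150/1 = 100.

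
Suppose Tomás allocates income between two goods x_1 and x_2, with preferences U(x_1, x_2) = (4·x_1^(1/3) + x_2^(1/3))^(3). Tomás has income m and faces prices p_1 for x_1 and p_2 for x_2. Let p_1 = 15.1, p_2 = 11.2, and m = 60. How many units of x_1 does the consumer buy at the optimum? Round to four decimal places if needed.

MRS = MU_x_1/MU_x_2 = 4·(x_2/x_1)^(2/3). Set equal to p_1/p_2.
Hence x_2/x_1 = ((1/4)·p_1/p_2)^(1/(2/3)), i.e. raised to the 1.5 power.
With the ratio pinned down, the budget gives x_1* = m/(p_1 + p_2·(x_2/x_1)) and x_2* = (x_2/x_1)·x_1*.
Numerically x_2/x_1 = 0.195681, so x_1* = 60/(15.1 + 11.2·0.195681) = 3.4699.

x_1* = 3.4699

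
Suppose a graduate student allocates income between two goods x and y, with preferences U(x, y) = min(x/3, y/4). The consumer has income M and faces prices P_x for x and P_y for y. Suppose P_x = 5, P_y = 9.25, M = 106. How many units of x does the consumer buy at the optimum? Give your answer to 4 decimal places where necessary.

Leontief preferences: the optimum is at the kink where x/3 = y/4, i.e. y = (4/3)·x.
Budget: P_x·x + P_y·(4/3)·x = M, so (3·P_x + 4·P_y)·x = 3·M.
Demand: x*(P_x,P_y,M) = 3·M/(3·P_x + 4·P_y), y* = 4·M/(3·P_x + 4·P_y).
Here 3·5 + 4·9.25 = 52, giving x* = 6.1154.

x* = 6.1154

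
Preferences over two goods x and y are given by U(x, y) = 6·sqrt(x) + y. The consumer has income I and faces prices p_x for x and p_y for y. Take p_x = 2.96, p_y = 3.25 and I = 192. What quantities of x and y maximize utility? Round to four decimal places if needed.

x* = 10.8499, y* = 49.1952

Utility is quasi-linear in y; the FOC for x is 3/√x = p_x/p_y.
Solve: √x = 3·p_y/p_x, so x*(p_x,p_y) = (3·p_y/p_x)², and y* = (I − p_x·x*)/p_y.
Plugging in: x* = (3·3.25/2.96)² = 10.8499, y* = 49.1952.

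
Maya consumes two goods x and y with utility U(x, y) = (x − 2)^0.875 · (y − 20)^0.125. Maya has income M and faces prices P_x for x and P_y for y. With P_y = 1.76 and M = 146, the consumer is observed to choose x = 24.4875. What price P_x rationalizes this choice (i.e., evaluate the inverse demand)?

This is Cobb-Douglas in (x−2, y−20): tangency gives 0.875·P_y·(y−20) = 0.125·P_x·(x−2).
Substituting into the budget: x* = 2 + 0.875·(M − 2·P_x − 20·P_y)/P_x, and y* = 20 + 0.125·(…)/P_y.
Set x* = 24.4875 in the demand function and solve for P_x: P_x = 4.

P_x = 4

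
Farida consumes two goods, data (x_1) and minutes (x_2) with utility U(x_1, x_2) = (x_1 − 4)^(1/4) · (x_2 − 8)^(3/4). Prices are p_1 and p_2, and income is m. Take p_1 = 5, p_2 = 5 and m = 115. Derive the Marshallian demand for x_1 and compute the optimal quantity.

This is Cobb-Douglas in (x_1−4, x_2−8): tangency gives 0.25·p_2·(x_2−8) = 0.75·p_1·(x_1−4).
After buying the subsistence bundle (4, 8), a share 0.25 of the remaining income goes to x_1: x_1* = 4 + 0.25·(m − 4p_1 − 8p_2)/p_1.
Discretionary income = 115 − 4·5 − 8·5 = 55; x_1* = 4 + 0.25·55/5 = 6.75.

x_1* = 6.75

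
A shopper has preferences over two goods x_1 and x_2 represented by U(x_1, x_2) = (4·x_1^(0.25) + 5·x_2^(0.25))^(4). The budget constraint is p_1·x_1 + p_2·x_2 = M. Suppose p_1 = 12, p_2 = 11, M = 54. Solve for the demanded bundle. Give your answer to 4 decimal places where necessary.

From the CES first-order condition, (4/5)·(x_2/x_1)^(0.75) = p_1/p_2.
Hence x_2/x_1 = ((5/4)·p_1/p_2)^(1/(0.75)), i.e. raised to the 4/3 power.
Substitute x_2 = (x_2/x_1)·x_1 into the budget: x_1* = M/(p_1 + p_2·(x_2/x_1)).
Numerically x_2/x_1 = 1.512161, so x_1* = 54/(12 + 11·1.512161) = 1.8859 and x_2* = 1.512161·1.8859 = 2.8518.

x_1* = 1.8859, x_2* = 2.8518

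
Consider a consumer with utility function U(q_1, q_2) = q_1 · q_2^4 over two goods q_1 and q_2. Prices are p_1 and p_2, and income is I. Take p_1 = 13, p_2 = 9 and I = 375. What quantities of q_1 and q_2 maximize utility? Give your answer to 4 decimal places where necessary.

q_1* = 5.7692, q_2* = 33.3333

MU_q_1/MU_q_2 = (q_2)/(4·q_1); tangency sets this equal to p_1/p_2.
So p_2·q_2 = 4·p_1·q_1; combined with the budget, a share 0.2 of income goes to q_1.
Demand: q_1*(p_1,p_2,I) = 0.2·I/p_1 and q_2* = 0.8·I/p_2.
At p_1=13, p_2=9, I=375: q_1* = 0.2·375/13 = 5.7692, q_2* = 33.3333.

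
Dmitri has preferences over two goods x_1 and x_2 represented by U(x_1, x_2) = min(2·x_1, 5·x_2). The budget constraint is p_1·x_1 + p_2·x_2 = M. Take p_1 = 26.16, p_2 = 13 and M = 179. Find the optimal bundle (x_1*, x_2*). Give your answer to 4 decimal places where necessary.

Here 5·26.16 + 2·13 = 156.8, giving x_1* = 5.7079 and x_2* = 2.2832.

x_1* = 5.7079, x_2* = 2.2832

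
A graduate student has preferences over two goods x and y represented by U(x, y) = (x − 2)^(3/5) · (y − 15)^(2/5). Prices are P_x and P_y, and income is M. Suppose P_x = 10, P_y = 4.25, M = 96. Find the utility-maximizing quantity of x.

MRS = (3/2)·(y−15)/(x−2). Tangency with P_x/P_y gives y−15 = (2/3)·(P_x/P_y)·(x−2).
After buying the subsistence bundle (2, 15), a share 0.6 of the remaining income goes to x: x* = 2 + 0.6·(M − 2P_x − 15P_y)/P_x.
Discretionary income = 96 − 2·10 − 15·4.25 = 12.25; x* = 2 + 0.6·12.25/10 = 2.735.

x* = 2.735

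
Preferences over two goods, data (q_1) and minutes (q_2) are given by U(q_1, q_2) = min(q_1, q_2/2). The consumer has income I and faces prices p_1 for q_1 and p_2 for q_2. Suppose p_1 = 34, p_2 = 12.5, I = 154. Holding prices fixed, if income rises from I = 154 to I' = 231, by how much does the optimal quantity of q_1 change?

Δq_1* = 1.3051

Demand: q_1*(p_1,p_2,I) = I/(p_1 + 2·p_2), q_2* = 2·I/(p_1 + 2·p_2).
Here 34 + 2·12.5 = 59, giving q_1* = 2.6102.
At I' = 231: q_1* = 3.9153. Change: 3.9153 − 2.6102 = 1.3051.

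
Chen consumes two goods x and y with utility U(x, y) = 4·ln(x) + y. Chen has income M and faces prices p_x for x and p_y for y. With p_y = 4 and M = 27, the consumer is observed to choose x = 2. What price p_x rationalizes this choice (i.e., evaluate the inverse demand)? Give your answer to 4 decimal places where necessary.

MU_x = 4/x, MU_y = 1. Tangency: 4/x = p_x/p_y.
So x*(p_x,p_y) = 4·p_y/p_x, independent of income; and y* = (M − 4·p_y)/p_y.
Set x* = 2 in the demand function and solve for p_x: p_x = 8.

p_x = 8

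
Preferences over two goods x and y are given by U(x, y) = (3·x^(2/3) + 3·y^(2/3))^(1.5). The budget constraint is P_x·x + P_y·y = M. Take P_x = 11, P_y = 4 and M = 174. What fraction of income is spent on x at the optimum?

MU_x ∝ 3·x^(-1/3), MU_y ∝ 3·y^(-1/3), so MRS = (y/x)^(1/3) = P_x/P_y.
Solve for the ratio: y/x = [P_x/P_y]^(3).
Substitute y = (y/x)·x into the budget: x* = M/(P_x + P_y·(y/x)).
Numerically y/x = 20.796875, so x* = 174/(11 + 4·20.796875) = 1.8474 and y* = 20.796875·1.8474 = 38.4197.
Expenditure on x: 11·1.8474 = 20.3212; share = 0.1168.

share on x = 0.1168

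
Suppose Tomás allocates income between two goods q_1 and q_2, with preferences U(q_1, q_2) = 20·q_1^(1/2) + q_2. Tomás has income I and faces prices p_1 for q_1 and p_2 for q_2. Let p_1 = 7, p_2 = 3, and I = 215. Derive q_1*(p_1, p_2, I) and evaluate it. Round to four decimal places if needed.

Plugging in: q_1* = (10·3/7)² = 18.3673.

q_1* = 18.3673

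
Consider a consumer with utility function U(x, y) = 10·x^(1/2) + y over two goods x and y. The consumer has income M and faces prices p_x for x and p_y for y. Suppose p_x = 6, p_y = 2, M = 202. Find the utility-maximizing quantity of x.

x* = 2.7778

Utility is quasi-linear in y; the FOC for x is 5/√x = p_x/p_y.
Thus x* = (5·p_y/p_x)² — independent of M — with the rest of income spent on y.
Plugging in: x* = (5·2/6)² = 2.7778.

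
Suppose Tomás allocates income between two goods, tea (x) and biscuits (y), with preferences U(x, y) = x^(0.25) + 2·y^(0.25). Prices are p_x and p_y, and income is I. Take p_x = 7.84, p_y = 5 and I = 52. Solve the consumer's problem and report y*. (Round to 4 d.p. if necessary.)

y* = 7.752

MU_x ∝ x^(-0.75), MU_y ∝ 2·y^(-0.75), so MRS = (1/2)·(y/x)^(0.75) = p_x/p_y.
Solve for the ratio: y/x = [2·p_x/p_y]^(4/3).
With the ratio pinned down, the budget gives x* = I/(p_x + p_y·(y/x)) and y* = (y/x)·x*.
Numerically y/x = 4.590233, so x* = 52/(7.84 + 5·4.590233) = 1.6888 and y* = 4.590233·1.6888 = 7.752.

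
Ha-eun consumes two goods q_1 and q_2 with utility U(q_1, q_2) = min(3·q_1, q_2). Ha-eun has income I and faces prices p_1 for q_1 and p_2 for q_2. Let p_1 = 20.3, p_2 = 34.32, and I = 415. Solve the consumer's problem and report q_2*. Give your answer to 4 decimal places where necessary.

q_2* = 10.1006

Demand: q_1*(p_1,p_2,I) = I/(p_1 + 3·p_2), q_2* = 3·I/(p_1 + 3·p_2).
Here 20.3 + 3·34.32 = 123.26, giving q_2* = 10.1006.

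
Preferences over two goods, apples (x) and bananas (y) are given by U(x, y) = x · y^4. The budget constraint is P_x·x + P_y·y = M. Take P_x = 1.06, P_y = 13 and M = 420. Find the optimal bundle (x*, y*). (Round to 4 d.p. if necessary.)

MU_x/MU_y = (y)/(4·x); tangency sets this equal to P_x/P_y.
So P_y·y = 4·P_x·x; combined with the budget, a share 0.2 of income goes to x.
Demand: x*(P_x,P_y,M) = 0.2·M/P_x and y* = 0.8·M/P_y.
At P_x=1.06, P_y=13, M=420: x* = 0.2·420/1.06 = 79.2453, y* = 25.8462.

x* = 79.2453, y* = 25.8462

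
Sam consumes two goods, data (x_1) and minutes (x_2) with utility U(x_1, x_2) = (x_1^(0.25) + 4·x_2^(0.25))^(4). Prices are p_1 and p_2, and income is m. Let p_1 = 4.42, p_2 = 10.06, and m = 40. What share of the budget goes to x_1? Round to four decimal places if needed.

MRS = MU_x_1/MU_x_2 = (1/4)·(x_2/x_1)^(0.75). Set equal to p_1/p_2.
Hence x_2/x_1 = (4·p_1/p_2)^(1/(0.75)), i.e. raised to the 4/3 power.
Substitute x_2 = (x_2/x_1)·x_1 into the budget: x_1* = m/(p_1 + p_2·(x_2/x_1)).
Numerically x_2/x_1 = 2.120862, so x_1* = 40/(4.42 + 10.06·2.120862) = 1.553 and x_2* = 2.120862·1.553 = 3.2938.
Expenditure on x_1: 4.42·1.553 = 6.8645; share = 0.1716.

share on x_1 = 0.1716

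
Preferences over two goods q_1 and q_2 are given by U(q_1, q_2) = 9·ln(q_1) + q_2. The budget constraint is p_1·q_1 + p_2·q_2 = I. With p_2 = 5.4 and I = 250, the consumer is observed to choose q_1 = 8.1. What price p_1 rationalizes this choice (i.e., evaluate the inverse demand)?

p_1 = 6

Set MRS = p_1/p_2: (9/q_1)/1 = p_1/p_2.
So q_1*(p_1,p_2) = 9·p_2/p_1, independent of income; and q_2* = (I − 9·p_2)/p_2.
Set q_1* = 8.1 in the demand function and solve for p_1: p_1 = 6.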